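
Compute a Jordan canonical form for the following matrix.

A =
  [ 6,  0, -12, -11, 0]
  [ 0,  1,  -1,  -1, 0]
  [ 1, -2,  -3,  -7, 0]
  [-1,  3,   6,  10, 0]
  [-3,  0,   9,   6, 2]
J_2(2) ⊕ J_1(2) ⊕ J_2(5)

The characteristic polynomial is
  det(x·I − A) = x^5 - 16*x^4 + 97*x^3 - 278*x^2 + 380*x - 200 = (x - 5)^2*(x - 2)^3

Eigenvalues and multiplicities (the geometric multiplicity of λ is n − rank(A − λI), which equals the number of Jordan blocks for λ):
  λ = 2: algebraic multiplicity = 3, geometric multiplicity = 2
  λ = 5: algebraic multiplicity = 2, geometric multiplicity = 1

Determining the block sizes for each eigenvalue:
  λ = 2: 2 blocks summing to 3 forces exactly one block of size 2 and the rest size 1 → block sizes [2, 1]
  λ = 5: one block (gm = 1), so the single block has size am = 2 → block sizes [2]

Assembling the blocks gives a Jordan form
J =
  [2, 1, 0, 0, 0]
  [0, 2, 0, 0, 0]
  [0, 0, 2, 0, 0]
  [0, 0, 0, 5, 1]
  [0, 0, 0, 0, 5]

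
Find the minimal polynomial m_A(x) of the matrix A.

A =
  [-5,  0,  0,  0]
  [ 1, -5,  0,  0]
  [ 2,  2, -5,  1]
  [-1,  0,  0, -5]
x^3 + 15*x^2 + 75*x + 125

The characteristic polynomial is χ_A(x) = (x + 5)^4, so the eigenvalues are known. The minimal polynomial is
  m_A(x) = Π_λ (x − λ)^{k_λ}
where k_λ is the size of the *largest* Jordan block for λ (equivalently, the smallest k with (A − λI)^k v = 0 for every generalised eigenvector v of λ).

  λ = -5: largest Jordan block has size 3, contributing (x + 5)^3

So m_A(x) = (x + 5)^3 = x^3 + 15*x^2 + 75*x + 125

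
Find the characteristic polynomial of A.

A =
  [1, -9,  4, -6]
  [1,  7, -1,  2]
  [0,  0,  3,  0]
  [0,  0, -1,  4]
x^4 - 15*x^3 + 84*x^2 - 208*x + 192

Expanding det(x·I − A) (e.g. by cofactor expansion or by noting that A is similar to its Jordan form J, which has the same characteristic polynomial as A) gives
  χ_A(x) = x^4 - 15*x^3 + 84*x^2 - 208*x + 192
which factors as (x - 4)^3*(x - 3). The eigenvalues (with algebraic multiplicities) are λ = 3 with multiplicity 1, λ = 4 with multiplicity 3.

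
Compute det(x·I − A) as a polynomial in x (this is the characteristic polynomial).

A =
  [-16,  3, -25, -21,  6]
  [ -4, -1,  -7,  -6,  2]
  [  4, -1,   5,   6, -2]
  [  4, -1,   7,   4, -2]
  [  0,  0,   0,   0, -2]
x^5 + 10*x^4 + 40*x^3 + 80*x^2 + 80*x + 32

Expanding det(x·I − A) (e.g. by cofactor expansion or by noting that A is similar to its Jordan form J, which has the same characteristic polynomial as A) gives
  χ_A(x) = x^5 + 10*x^4 + 40*x^3 + 80*x^2 + 80*x + 32
which factors as (x + 2)^5. The eigenvalues (with algebraic multiplicities) are λ = -2 with multiplicity 5.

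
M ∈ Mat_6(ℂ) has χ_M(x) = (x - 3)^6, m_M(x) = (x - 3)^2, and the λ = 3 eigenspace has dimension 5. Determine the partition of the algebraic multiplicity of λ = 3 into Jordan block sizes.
Block sizes for λ = 3: [2, 1, 1, 1, 1]

Step 1 — from the characteristic polynomial, algebraic multiplicity of λ = 3 is 6. From dim ker(M − (3)·I) = 5, there are exactly 5 Jordan blocks for λ = 3.
Step 2 — from the minimal polynomial, the factor (x − 3)^2 tells us the largest block for λ = 3 has size 2.
Step 3 — with total size 6, 5 blocks, and largest block 2, the block sizes (in nonincreasing order) are [2, 1, 1, 1, 1].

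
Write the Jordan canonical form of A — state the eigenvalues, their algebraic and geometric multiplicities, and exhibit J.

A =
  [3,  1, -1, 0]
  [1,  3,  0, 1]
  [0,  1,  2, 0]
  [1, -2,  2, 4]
J_3(3) ⊕ J_1(3)

The characteristic polynomial is
  det(x·I − A) = x^4 - 12*x^3 + 54*x^2 - 108*x + 81 = (x - 3)^4

Eigenvalues and multiplicities (the geometric multiplicity of λ is n − rank(A − λI), which equals the number of Jordan blocks for λ):
  λ = 3: algebraic multiplicity = 4, geometric multiplicity = 2

Determining the block sizes for each eigenvalue:
  λ = 3: with am = 4 and gm = 2, the partition is not yet determined (e.g. several partitions of 4 into 2 parts exist). Let N = A − (3)·I. Computing rank(N^1) = 2, rank(N^2) = 1, rank(N^3) = 0; the number of blocks of size ≥ j is rank(N^{j−1}) − rank(N^j), giving [2, 1, 1]. So we have 1 block(s) of size 3, 1 block(s) of size 1 → block sizes [3, 1]

Assembling the blocks gives a Jordan form
J =
  [3, 1, 0, 0]
  [0, 3, 1, 0]
  [0, 0, 3, 0]
  [0, 0, 0, 3]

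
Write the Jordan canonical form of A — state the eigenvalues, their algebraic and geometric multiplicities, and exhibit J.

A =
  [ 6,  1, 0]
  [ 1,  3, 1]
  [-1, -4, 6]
J_3(5)

The characteristic polynomial is
  det(x·I − A) = x^3 - 15*x^2 + 75*x - 125 = (x - 5)^3

Eigenvalues and multiplicities (the geometric multiplicity of λ is n − rank(A − λI), which equals the number of Jordan blocks for λ):
  λ = 5: algebraic multiplicity = 3, geometric multiplicity = 1

Determining the block sizes for each eigenvalue:
  λ = 5: one block (gm = 1), so the single block has size am = 3 → block sizes [3]

Assembling the blocks gives a Jordan form
J =
  [5, 1, 0]
  [0, 5, 1]
  [0, 0, 5]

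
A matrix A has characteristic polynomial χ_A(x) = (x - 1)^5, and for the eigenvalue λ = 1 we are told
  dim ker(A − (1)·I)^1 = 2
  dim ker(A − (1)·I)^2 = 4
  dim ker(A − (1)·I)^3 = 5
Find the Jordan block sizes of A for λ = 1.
Block sizes for λ = 1: [3, 2]

From the dimensions of kernels of powers, the number of Jordan blocks of size at least j is d_j − d_{j−1} where d_j = dim ker(N^j) (with d_0 = 0). Computing the differences gives [2, 2, 1].
The number of blocks of size exactly k is (#blocks of size ≥ k) − (#blocks of size ≥ k + 1), so the partition is: 1 block(s) of size 2, 1 block(s) of size 3.
In nonincreasing order the block sizes are [3, 2].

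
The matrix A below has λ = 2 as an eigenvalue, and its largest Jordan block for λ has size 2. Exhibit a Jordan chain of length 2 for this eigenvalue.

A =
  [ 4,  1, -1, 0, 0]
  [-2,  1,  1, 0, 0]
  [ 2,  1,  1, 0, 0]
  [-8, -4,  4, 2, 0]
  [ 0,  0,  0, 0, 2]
A Jordan chain for λ = 2 of length 2:
v_1 = (2, -2, 2, -8, 0)ᵀ
v_2 = (1, 0, 0, 0, 0)ᵀ

Let N = A − (2)·I. We want v_2 with N^2 v_2 = 0 but N^1 v_2 ≠ 0; then v_{j-1} := N · v_j for j = 2, …, 2.

Pick v_2 = (1, 0, 0, 0, 0)ᵀ.
Then v_1 = N · v_2 = (2, -2, 2, -8, 0)ᵀ.

Sanity check: (A − (2)·I) v_1 = (0, 0, 0, 0, 0)ᵀ = 0. ✓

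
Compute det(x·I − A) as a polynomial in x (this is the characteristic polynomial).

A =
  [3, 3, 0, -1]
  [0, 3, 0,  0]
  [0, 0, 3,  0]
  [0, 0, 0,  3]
x^4 - 12*x^3 + 54*x^2 - 108*x + 81

Expanding det(x·I − A) (e.g. by cofactor expansion or by noting that A is similar to its Jordan form J, which has the same characteristic polynomial as A) gives
  χ_A(x) = x^4 - 12*x^3 + 54*x^2 - 108*x + 81
which factors as (x - 3)^4. The eigenvalues (with algebraic multiplicities) are λ = 3 with multiplicity 4.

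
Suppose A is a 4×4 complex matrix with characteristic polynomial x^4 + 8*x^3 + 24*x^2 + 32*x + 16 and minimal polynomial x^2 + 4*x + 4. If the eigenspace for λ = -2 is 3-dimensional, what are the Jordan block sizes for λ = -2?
Block sizes for λ = -2: [2, 1, 1]

Step 1 — from the characteristic polynomial, algebraic multiplicity of λ = -2 is 4. From dim ker(A − (-2)·I) = 3, there are exactly 3 Jordan blocks for λ = -2.
Step 2 — from the minimal polynomial, the factor (x + 2)^2 tells us the largest block for λ = -2 has size 2.
Step 3 — with total size 4, 3 blocks, and largest block 2, the block sizes (in nonincreasing order) are [2, 1, 1].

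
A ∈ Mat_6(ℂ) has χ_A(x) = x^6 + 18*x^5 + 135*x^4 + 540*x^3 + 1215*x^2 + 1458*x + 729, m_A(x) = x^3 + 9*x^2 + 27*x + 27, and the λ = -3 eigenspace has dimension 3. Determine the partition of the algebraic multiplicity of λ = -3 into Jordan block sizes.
Block sizes for λ = -3: [3, 2, 1]

Step 1 — from the characteristic polynomial, algebraic multiplicity of λ = -3 is 6. From dim ker(A − (-3)·I) = 3, there are exactly 3 Jordan blocks for λ = -3.
Step 2 — from the minimal polynomial, the factor (x + 3)^3 tells us the largest block for λ = -3 has size 3.
Step 3 — with total size 6, 3 blocks, and largest block 3, the block sizes (in nonincreasing order) are [3, 2, 1].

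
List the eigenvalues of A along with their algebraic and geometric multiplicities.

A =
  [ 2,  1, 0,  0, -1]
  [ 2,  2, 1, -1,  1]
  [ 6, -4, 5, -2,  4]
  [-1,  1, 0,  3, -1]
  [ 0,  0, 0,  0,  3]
λ = 3: alg = 5, geom = 3

Step 1 — factor the characteristic polynomial to read off the algebraic multiplicities:
  χ_A(x) = (x - 3)^5

Step 2 — compute geometric multiplicities via the rank-nullity identity g(λ) = n − rank(A − λI):
  rank(A − (3)·I) = 2, so dim ker(A − (3)·I) = n − 2 = 3

Summary:
  λ = 3: algebraic multiplicity = 5, geometric multiplicity = 3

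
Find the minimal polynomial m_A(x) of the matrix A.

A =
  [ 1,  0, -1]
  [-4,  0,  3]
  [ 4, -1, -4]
x^3 + 3*x^2 + 3*x + 1

The characteristic polynomial is χ_A(x) = (x + 1)^3, so the eigenvalues are known. The minimal polynomial is
  m_A(x) = Π_λ (x − λ)^{k_λ}
where k_λ is the size of the *largest* Jordan block for λ (equivalently, the smallest k with (A − λI)^k v = 0 for every generalised eigenvector v of λ).

  λ = -1: largest Jordan block has size 3, contributing (x + 1)^3

So m_A(x) = (x + 1)^3 = x^3 + 3*x^2 + 3*x + 1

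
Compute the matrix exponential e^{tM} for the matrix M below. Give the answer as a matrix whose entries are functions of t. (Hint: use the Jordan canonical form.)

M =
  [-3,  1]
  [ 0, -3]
e^{tM} =
  [exp(-3*t), t*exp(-3*t)]
  [0, exp(-3*t)]

Strategy: write M = P · J · P⁻¹ where J is a Jordan canonical form, so e^{tM} = P · e^{tJ} · P⁻¹, and e^{tJ} can be computed block-by-block.

M has Jordan form
J =
  [-3,  1]
  [ 0, -3]
(up to reordering of blocks).

Per-block formulas:
  For a 2×2 Jordan block J_2(-3): exp(t · J_2(-3)) = e^(-3t)·(I + t·N), where N is the 2×2 nilpotent shift.

After assembling e^{tJ} and conjugating by P, we get:

e^{tM} =
  [exp(-3*t), t*exp(-3*t)]
  [0, exp(-3*t)]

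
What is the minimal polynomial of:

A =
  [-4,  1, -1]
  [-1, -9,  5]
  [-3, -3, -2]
x^3 + 15*x^2 + 75*x + 125

The characteristic polynomial is χ_A(x) = (x + 5)^3, so the eigenvalues are known. The minimal polynomial is
  m_A(x) = Π_λ (x − λ)^{k_λ}
where k_λ is the size of the *largest* Jordan block for λ (equivalently, the smallest k with (A − λI)^k v = 0 for every generalised eigenvector v of λ).

  λ = -5: largest Jordan block has size 3, contributing (x + 5)^3

So m_A(x) = (x + 5)^3 = x^3 + 15*x^2 + 75*x + 125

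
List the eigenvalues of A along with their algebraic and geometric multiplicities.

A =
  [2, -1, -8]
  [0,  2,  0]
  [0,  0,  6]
λ = 2: alg = 2, geom = 1; λ = 6: alg = 1, geom = 1

Step 1 — factor the characteristic polynomial to read off the algebraic multiplicities:
  χ_A(x) = (x - 6)*(x - 2)^2

Step 2 — compute geometric multiplicities via the rank-nullity identity g(λ) = n − rank(A − λI):
  rank(A − (2)·I) = 2, so dim ker(A − (2)·I) = n − 2 = 1
  rank(A − (6)·I) = 2, so dim ker(A − (6)·I) = n − 2 = 1

Summary:
  λ = 2: algebraic multiplicity = 2, geometric multiplicity = 1
  λ = 6: algebraic multiplicity = 1, geometric multiplicity = 1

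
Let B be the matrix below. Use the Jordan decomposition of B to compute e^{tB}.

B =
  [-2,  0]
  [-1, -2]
e^{tB} =
  [exp(-2*t), 0]
  [-t*exp(-2*t), exp(-2*t)]

Strategy: write B = P · J · P⁻¹ where J is a Jordan canonical form, so e^{tB} = P · e^{tJ} · P⁻¹, and e^{tJ} can be computed block-by-block.

B has Jordan form
J =
  [-2,  1]
  [ 0, -2]
(up to reordering of blocks).

Per-block formulas:
  For a 2×2 Jordan block J_2(-2): exp(t · J_2(-2)) = e^(-2t)·(I + t·N), where N is the 2×2 nilpotent shift.

After assembling e^{tJ} and conjugating by P, we get:

e^{tB} =
  [exp(-2*t), 0]
  [-t*exp(-2*t), exp(-2*t)]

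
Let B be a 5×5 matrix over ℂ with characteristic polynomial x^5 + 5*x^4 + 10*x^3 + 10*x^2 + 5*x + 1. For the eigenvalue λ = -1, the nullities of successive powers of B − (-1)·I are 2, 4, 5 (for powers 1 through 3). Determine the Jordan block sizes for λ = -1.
Block sizes for λ = -1: [3, 2]

From the dimensions of kernels of powers, the number of Jordan blocks of size at least j is d_j − d_{j−1} where d_j = dim ker(N^j) (with d_0 = 0). Computing the differences gives [2, 2, 1].
The number of blocks of size exactly k is (#blocks of size ≥ k) − (#blocks of size ≥ k + 1), so the partition is: 1 block(s) of size 2, 1 block(s) of size 3.
In nonincreasing order the block sizes are [3, 2].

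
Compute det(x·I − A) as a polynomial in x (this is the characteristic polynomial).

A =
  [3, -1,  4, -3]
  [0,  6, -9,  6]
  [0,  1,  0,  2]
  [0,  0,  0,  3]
x^4 - 12*x^3 + 54*x^2 - 108*x + 81

Expanding det(x·I − A) (e.g. by cofactor expansion or by noting that A is similar to its Jordan form J, which has the same characteristic polynomial as A) gives
  χ_A(x) = x^4 - 12*x^3 + 54*x^2 - 108*x + 81
which factors as (x - 3)^4. The eigenvalues (with algebraic multiplicities) are λ = 3 with multiplicity 4.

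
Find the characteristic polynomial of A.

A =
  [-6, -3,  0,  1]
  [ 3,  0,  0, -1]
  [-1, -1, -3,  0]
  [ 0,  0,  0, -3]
x^4 + 12*x^3 + 54*x^2 + 108*x + 81

Expanding det(x·I − A) (e.g. by cofactor expansion or by noting that A is similar to its Jordan form J, which has the same characteristic polynomial as A) gives
  χ_A(x) = x^4 + 12*x^3 + 54*x^2 + 108*x + 81
which factors as (x + 3)^4. The eigenvalues (with algebraic multiplicities) are λ = -3 with multiplicity 4.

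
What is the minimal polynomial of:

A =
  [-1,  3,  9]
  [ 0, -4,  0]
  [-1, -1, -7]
x^2 + 8*x + 16

The characteristic polynomial is χ_A(x) = (x + 4)^3, so the eigenvalues are known. The minimal polynomial is
  m_A(x) = Π_λ (x − λ)^{k_λ}
where k_λ is the size of the *largest* Jordan block for λ (equivalently, the smallest k with (A − λI)^k v = 0 for every generalised eigenvector v of λ).

  λ = -4: largest Jordan block has size 2, contributing (x + 4)^2

So m_A(x) = (x + 4)^2 = x^2 + 8*x + 16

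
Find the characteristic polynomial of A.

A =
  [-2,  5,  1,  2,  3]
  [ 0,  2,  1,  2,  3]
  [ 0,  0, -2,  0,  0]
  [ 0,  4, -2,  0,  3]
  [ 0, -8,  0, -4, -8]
x^5 + 10*x^4 + 40*x^3 + 80*x^2 + 80*x + 32

Expanding det(x·I − A) (e.g. by cofactor expansion or by noting that A is similar to its Jordan form J, which has the same characteristic polynomial as A) gives
  χ_A(x) = x^5 + 10*x^4 + 40*x^3 + 80*x^2 + 80*x + 32
which factors as (x + 2)^5. The eigenvalues (with algebraic multiplicities) are λ = -2 with multiplicity 5.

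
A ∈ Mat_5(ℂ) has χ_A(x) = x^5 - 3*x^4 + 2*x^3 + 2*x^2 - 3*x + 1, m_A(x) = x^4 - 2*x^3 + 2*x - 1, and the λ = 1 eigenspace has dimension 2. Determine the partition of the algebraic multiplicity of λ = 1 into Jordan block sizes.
Block sizes for λ = 1: [3, 1]

Step 1 — from the characteristic polynomial, algebraic multiplicity of λ = 1 is 4. From dim ker(A − (1)·I) = 2, there are exactly 2 Jordan blocks for λ = 1.
Step 2 — from the minimal polynomial, the factor (x − 1)^3 tells us the largest block for λ = 1 has size 3.
Step 3 — with total size 4, 2 blocks, and largest block 3, the block sizes (in nonincreasing order) are [3, 1].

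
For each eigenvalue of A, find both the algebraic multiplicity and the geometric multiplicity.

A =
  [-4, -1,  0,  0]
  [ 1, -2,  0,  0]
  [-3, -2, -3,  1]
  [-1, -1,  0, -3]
λ = -3: alg = 4, geom = 2

Step 1 — factor the characteristic polynomial to read off the algebraic multiplicities:
  χ_A(x) = (x + 3)^4

Step 2 — compute geometric multiplicities via the rank-nullity identity g(λ) = n − rank(A − λI):
  rank(A − (-3)·I) = 2, so dim ker(A − (-3)·I) = n − 2 = 2

Summary:
  λ = -3: algebraic multiplicity = 4, geometric multiplicity = 2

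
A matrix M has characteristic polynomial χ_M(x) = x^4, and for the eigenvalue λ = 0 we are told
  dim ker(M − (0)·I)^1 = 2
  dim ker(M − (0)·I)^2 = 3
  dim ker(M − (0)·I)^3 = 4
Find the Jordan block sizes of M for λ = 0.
Block sizes for λ = 0: [3, 1]

From the dimensions of kernels of powers, the number of Jordan blocks of size at least j is d_j − d_{j−1} where d_j = dim ker(N^j) (with d_0 = 0). Computing the differences gives [2, 1, 1].
The number of blocks of size exactly k is (#blocks of size ≥ k) − (#blocks of size ≥ k + 1), so the partition is: 1 block(s) of size 1, 1 block(s) of size 3.
In nonincreasing order the block sizes are [3, 1].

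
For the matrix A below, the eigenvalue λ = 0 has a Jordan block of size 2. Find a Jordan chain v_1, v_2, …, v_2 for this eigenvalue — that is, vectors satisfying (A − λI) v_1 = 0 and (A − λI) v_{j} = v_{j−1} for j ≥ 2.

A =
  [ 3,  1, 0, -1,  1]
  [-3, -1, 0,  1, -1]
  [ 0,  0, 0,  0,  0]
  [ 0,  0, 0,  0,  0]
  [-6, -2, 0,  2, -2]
A Jordan chain for λ = 0 of length 2:
v_1 = (3, -3, 0, 0, -6)ᵀ
v_2 = (1, 0, 0, 0, 0)ᵀ

Let N = A − (0)·I. We want v_2 with N^2 v_2 = 0 but N^1 v_2 ≠ 0; then v_{j-1} := N · v_j for j = 2, …, 2.

Pick v_2 = (1, 0, 0, 0, 0)ᵀ.
Then v_1 = N · v_2 = (3, -3, 0, 0, -6)ᵀ.

Sanity check: (A − (0)·I) v_1 = (0, 0, 0, 0, 0)ᵀ = 0. ✓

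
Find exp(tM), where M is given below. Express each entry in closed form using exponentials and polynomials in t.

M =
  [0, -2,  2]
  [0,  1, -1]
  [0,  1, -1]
e^{tM} =
  [1, -2*t, 2*t]
  [0, t + 1, -t]
  [0, t, 1 - t]

Strategy: write M = P · J · P⁻¹ where J is a Jordan canonical form, so e^{tM} = P · e^{tJ} · P⁻¹, and e^{tJ} can be computed block-by-block.

M has Jordan form
J =
  [0, 1, 0]
  [0, 0, 0]
  [0, 0, 0]
(up to reordering of blocks).

Per-block formulas:
  For a 2×2 Jordan block J_2(0): exp(t · J_2(0)) = e^(0t)·(I + t·N), where N is the 2×2 nilpotent shift.
  For a 1×1 block at λ = 0: exp(t · [0]) = [e^(0t)].

After assembling e^{tJ} and conjugating by P, we get:

e^{tM} =
  [1, -2*t, 2*t]
  [0, t + 1, -t]
  [0, t, 1 - t]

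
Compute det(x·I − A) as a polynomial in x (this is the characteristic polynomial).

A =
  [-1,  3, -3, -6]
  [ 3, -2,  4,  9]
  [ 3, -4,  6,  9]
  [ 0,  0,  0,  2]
x^4 - 5*x^3 + 6*x^2 + 4*x - 8

Expanding det(x·I − A) (e.g. by cofactor expansion or by noting that A is similar to its Jordan form J, which has the same characteristic polynomial as A) gives
  χ_A(x) = x^4 - 5*x^3 + 6*x^2 + 4*x - 8
which factors as (x - 2)^3*(x + 1). The eigenvalues (with algebraic multiplicities) are λ = -1 with multiplicity 1, λ = 2 with multiplicity 3.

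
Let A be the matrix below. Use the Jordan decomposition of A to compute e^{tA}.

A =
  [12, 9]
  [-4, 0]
e^{tA} =
  [6*t*exp(6*t) + exp(6*t), 9*t*exp(6*t)]
  [-4*t*exp(6*t), -6*t*exp(6*t) + exp(6*t)]

Strategy: write A = P · J · P⁻¹ where J is a Jordan canonical form, so e^{tA} = P · e^{tJ} · P⁻¹, and e^{tJ} can be computed block-by-block.

A has Jordan form
J =
  [6, 1]
  [0, 6]
(up to reordering of blocks).

Per-block formulas:
  For a 2×2 Jordan block J_2(6): exp(t · J_2(6)) = e^(6t)·(I + t·N), where N is the 2×2 nilpotent shift.

After assembling e^{tJ} and conjugating by P, we get:

e^{tA} =
  [6*t*exp(6*t) + exp(6*t), 9*t*exp(6*t)]
  [-4*t*exp(6*t), -6*t*exp(6*t) + exp(6*t)]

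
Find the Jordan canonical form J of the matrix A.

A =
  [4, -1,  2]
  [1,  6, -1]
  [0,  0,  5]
J_3(5)

The characteristic polynomial is
  det(x·I − A) = x^3 - 15*x^2 + 75*x - 125 = (x - 5)^3

Eigenvalues and multiplicities (the geometric multiplicity of λ is n − rank(A − λI), which equals the number of Jordan blocks for λ):
  λ = 5: algebraic multiplicity = 3, geometric multiplicity = 1

Determining the block sizes for each eigenvalue:
  λ = 5: one block (gm = 1), so the single block has size am = 3 → block sizes [3]

Assembling the blocks gives a Jordan form
J =
  [5, 1, 0]
  [0, 5, 1]
  [0, 0, 5]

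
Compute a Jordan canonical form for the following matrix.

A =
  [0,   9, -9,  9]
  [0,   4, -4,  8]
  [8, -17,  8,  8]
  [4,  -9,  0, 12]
J_2(6) ⊕ J_2(6)

The characteristic polynomial is
  det(x·I − A) = x^4 - 24*x^3 + 216*x^2 - 864*x + 1296 = (x - 6)^4

Eigenvalues and multiplicities (the geometric multiplicity of λ is n − rank(A − λI), which equals the number of Jordan blocks for λ):
  λ = 6: algebraic multiplicity = 4, geometric multiplicity = 2

Determining the block sizes for each eigenvalue:
  λ = 6: with am = 4 and gm = 2, the partition is not yet determined (e.g. several partitions of 4 into 2 parts exist). Let N = A − (6)·I. Computing rank(N^1) = 2, rank(N^2) = 0; the number of blocks of size ≥ j is rank(N^{j−1}) − rank(N^j), giving [2, 2]. So we have 2 block(s) of size 2 → block sizes [2, 2]

Assembling the blocks gives a Jordan form
J =
  [6, 1, 0, 0]
  [0, 6, 0, 0]
  [0, 0, 6, 1]
  [0, 0, 0, 6]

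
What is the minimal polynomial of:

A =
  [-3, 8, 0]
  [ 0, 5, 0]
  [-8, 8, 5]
x^2 - 2*x - 15

The characteristic polynomial is χ_A(x) = (x - 5)^2*(x + 3), so the eigenvalues are known. The minimal polynomial is
  m_A(x) = Π_λ (x − λ)^{k_λ}
where k_λ is the size of the *largest* Jordan block for λ (equivalently, the smallest k with (A − λI)^k v = 0 for every generalised eigenvector v of λ).

  λ = -3: largest Jordan block has size 1, contributing (x + 3)
  λ = 5: largest Jordan block has size 1, contributing (x − 5)

So m_A(x) = (x - 5)*(x + 3) = x^2 - 2*x - 15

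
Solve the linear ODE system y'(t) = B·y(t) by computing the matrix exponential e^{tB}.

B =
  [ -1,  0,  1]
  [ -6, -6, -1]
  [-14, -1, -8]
e^{tB} =
  [t^2*exp(-5*t) + 4*t*exp(-5*t) + exp(-5*t), -t^2*exp(-5*t)/2, t^2*exp(-5*t)/2 + t*exp(-5*t)]
  [-2*t^2*exp(-5*t) - 6*t*exp(-5*t), t^2*exp(-5*t) - t*exp(-5*t) + exp(-5*t), -t^2*exp(-5*t) - t*exp(-5*t)]
  [-4*t^2*exp(-5*t) - 14*t*exp(-5*t), 2*t^2*exp(-5*t) - t*exp(-5*t), -2*t^2*exp(-5*t) - 3*t*exp(-5*t) + exp(-5*t)]

Strategy: write B = P · J · P⁻¹ where J is a Jordan canonical form, so e^{tB} = P · e^{tJ} · P⁻¹, and e^{tJ} can be computed block-by-block.

B has Jordan form
J =
  [-5,  1,  0]
  [ 0, -5,  1]
  [ 0,  0, -5]
(up to reordering of blocks).

Per-block formulas:
  For a 3×3 Jordan block J_3(-5): exp(t · J_3(-5)) = e^(-5t)·(I + t·N + (t^2/2)·N^2), where N is the 3×3 nilpotent shift.

After assembling e^{tJ} and conjugating by P, we get:

e^{tB} =
  [t^2*exp(-5*t) + 4*t*exp(-5*t) + exp(-5*t), -t^2*exp(-5*t)/2, t^2*exp(-5*t)/2 + t*exp(-5*t)]
  [-2*t^2*exp(-5*t) - 6*t*exp(-5*t), t^2*exp(-5*t) - t*exp(-5*t) + exp(-5*t), -t^2*exp(-5*t) - t*exp(-5*t)]
  [-4*t^2*exp(-5*t) - 14*t*exp(-5*t), 2*t^2*exp(-5*t) - t*exp(-5*t), -2*t^2*exp(-5*t) - 3*t*exp(-5*t) + exp(-5*t)]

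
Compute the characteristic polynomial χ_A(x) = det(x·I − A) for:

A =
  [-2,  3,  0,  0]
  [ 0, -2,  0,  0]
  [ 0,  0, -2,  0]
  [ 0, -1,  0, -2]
x^4 + 8*x^3 + 24*x^2 + 32*x + 16

Expanding det(x·I − A) (e.g. by cofactor expansion or by noting that A is similar to its Jordan form J, which has the same characteristic polynomial as A) gives
  χ_A(x) = x^4 + 8*x^3 + 24*x^2 + 32*x + 16
which factors as (x + 2)^4. The eigenvalues (with algebraic multiplicities) are λ = -2 with multiplicity 4.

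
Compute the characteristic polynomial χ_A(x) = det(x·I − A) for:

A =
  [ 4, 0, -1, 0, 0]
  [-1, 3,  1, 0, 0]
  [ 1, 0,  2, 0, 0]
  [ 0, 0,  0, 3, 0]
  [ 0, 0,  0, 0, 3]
x^5 - 15*x^4 + 90*x^3 - 270*x^2 + 405*x - 243

Expanding det(x·I − A) (e.g. by cofactor expansion or by noting that A is similar to its Jordan form J, which has the same characteristic polynomial as A) gives
  χ_A(x) = x^5 - 15*x^4 + 90*x^3 - 270*x^2 + 405*x - 243
which factors as (x - 3)^5. The eigenvalues (with algebraic multiplicities) are λ = 3 with multiplicity 5.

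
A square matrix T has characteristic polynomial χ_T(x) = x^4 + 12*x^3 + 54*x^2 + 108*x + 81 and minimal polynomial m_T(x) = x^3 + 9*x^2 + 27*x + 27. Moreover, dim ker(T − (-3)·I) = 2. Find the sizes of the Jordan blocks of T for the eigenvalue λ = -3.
Block sizes for λ = -3: [3, 1]

Step 1 — from the characteristic polynomial, algebraic multiplicity of λ = -3 is 4. From dim ker(T − (-3)·I) = 2, there are exactly 2 Jordan blocks for λ = -3.
Step 2 — from the minimal polynomial, the factor (x + 3)^3 tells us the largest block for λ = -3 has size 3.
Step 3 — with total size 4, 2 blocks, and largest block 3, the block sizes (in nonincreasing order) are [3, 1].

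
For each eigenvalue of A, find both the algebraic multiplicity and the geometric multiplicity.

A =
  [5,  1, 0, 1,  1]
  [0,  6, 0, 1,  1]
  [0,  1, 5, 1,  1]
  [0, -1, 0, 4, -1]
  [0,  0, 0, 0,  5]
λ = 5: alg = 5, geom = 4

Step 1 — factor the characteristic polynomial to read off the algebraic multiplicities:
  χ_A(x) = (x - 5)^5

Step 2 — compute geometric multiplicities via the rank-nullity identity g(λ) = n − rank(A − λI):
  rank(A − (5)·I) = 1, so dim ker(A − (5)·I) = n − 1 = 4

Summary:
  λ = 5: algebraic multiplicity = 5, geometric multiplicity = 4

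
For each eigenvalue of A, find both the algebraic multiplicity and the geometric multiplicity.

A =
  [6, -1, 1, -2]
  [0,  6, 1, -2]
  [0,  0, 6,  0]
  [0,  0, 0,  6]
λ = 6: alg = 4, geom = 2

Step 1 — factor the characteristic polynomial to read off the algebraic multiplicities:
  χ_A(x) = (x - 6)^4

Step 2 — compute geometric multiplicities via the rank-nullity identity g(λ) = n − rank(A − λI):
  rank(A − (6)·I) = 2, so dim ker(A − (6)·I) = n − 2 = 2

Summary:
  λ = 6: algebraic multiplicity = 4, geometric multiplicity = 2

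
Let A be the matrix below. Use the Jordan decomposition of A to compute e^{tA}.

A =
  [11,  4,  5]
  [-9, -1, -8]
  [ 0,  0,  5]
e^{tA} =
  [6*t*exp(5*t) + exp(5*t), 4*t*exp(5*t), -t^2*exp(5*t) + 5*t*exp(5*t)]
  [-9*t*exp(5*t), -6*t*exp(5*t) + exp(5*t), 3*t^2*exp(5*t)/2 - 8*t*exp(5*t)]
  [0, 0, exp(5*t)]

Strategy: write A = P · J · P⁻¹ where J is a Jordan canonical form, so e^{tA} = P · e^{tJ} · P⁻¹, and e^{tJ} can be computed block-by-block.

A has Jordan form
J =
  [5, 1, 0]
  [0, 5, 1]
  [0, 0, 5]
(up to reordering of blocks).

Per-block formulas:
  For a 3×3 Jordan block J_3(5): exp(t · J_3(5)) = e^(5t)·(I + t·N + (t^2/2)·N^2), where N is the 3×3 nilpotent shift.

After assembling e^{tJ} and conjugating by P, we get:

e^{tA} =
  [6*t*exp(5*t) + exp(5*t), 4*t*exp(5*t), -t^2*exp(5*t) + 5*t*exp(5*t)]
  [-9*t*exp(5*t), -6*t*exp(5*t) + exp(5*t), 3*t^2*exp(5*t)/2 - 8*t*exp(5*t)]
  [0, 0, exp(5*t)]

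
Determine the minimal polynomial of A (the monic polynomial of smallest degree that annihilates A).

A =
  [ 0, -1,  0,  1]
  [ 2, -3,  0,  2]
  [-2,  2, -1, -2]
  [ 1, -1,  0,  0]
x^2 + 2*x + 1

The characteristic polynomial is χ_A(x) = (x + 1)^4, so the eigenvalues are known. The minimal polynomial is
  m_A(x) = Π_λ (x − λ)^{k_λ}
where k_λ is the size of the *largest* Jordan block for λ (equivalently, the smallest k with (A − λI)^k v = 0 for every generalised eigenvector v of λ).

  λ = -1: largest Jordan block has size 2, contributing (x + 1)^2

So m_A(x) = (x + 1)^2 = x^2 + 2*x + 1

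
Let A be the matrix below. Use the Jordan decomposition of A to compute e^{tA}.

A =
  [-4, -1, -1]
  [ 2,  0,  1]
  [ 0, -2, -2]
e^{tA} =
  [t^2*exp(-2*t) - 2*t*exp(-2*t) + exp(-2*t), t^2*exp(-2*t) - t*exp(-2*t), t^2*exp(-2*t)/2 - t*exp(-2*t)]
  [2*t*exp(-2*t), 2*t*exp(-2*t) + exp(-2*t), t*exp(-2*t)]
  [-2*t^2*exp(-2*t), -2*t^2*exp(-2*t) - 2*t*exp(-2*t), -t^2*exp(-2*t) + exp(-2*t)]

Strategy: write A = P · J · P⁻¹ where J is a Jordan canonical form, so e^{tA} = P · e^{tJ} · P⁻¹, and e^{tJ} can be computed block-by-block.

A has Jordan form
J =
  [-2,  1,  0]
  [ 0, -2,  1]
  [ 0,  0, -2]
(up to reordering of blocks).

Per-block formulas:
  For a 3×3 Jordan block J_3(-2): exp(t · J_3(-2)) = e^(-2t)·(I + t·N + (t^2/2)·N^2), where N is the 3×3 nilpotent shift.

After assembling e^{tJ} and conjugating by P, we get:

e^{tA} =
  [t^2*exp(-2*t) - 2*t*exp(-2*t) + exp(-2*t), t^2*exp(-2*t) - t*exp(-2*t), t^2*exp(-2*t)/2 - t*exp(-2*t)]
  [2*t*exp(-2*t), 2*t*exp(-2*t) + exp(-2*t), t*exp(-2*t)]
  [-2*t^2*exp(-2*t), -2*t^2*exp(-2*t) - 2*t*exp(-2*t), -t^2*exp(-2*t) + exp(-2*t)]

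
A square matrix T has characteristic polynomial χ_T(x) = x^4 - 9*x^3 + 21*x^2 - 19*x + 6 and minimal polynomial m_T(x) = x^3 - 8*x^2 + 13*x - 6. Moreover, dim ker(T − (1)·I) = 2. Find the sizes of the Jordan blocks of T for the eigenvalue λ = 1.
Block sizes for λ = 1: [2, 1]

Step 1 — from the characteristic polynomial, algebraic multiplicity of λ = 1 is 3. From dim ker(T − (1)·I) = 2, there are exactly 2 Jordan blocks for λ = 1.
Step 2 — from the minimal polynomial, the factor (x − 1)^2 tells us the largest block for λ = 1 has size 2.
Step 3 — with total size 3, 2 blocks, and largest block 2, the block sizes (in nonincreasing order) are [2, 1].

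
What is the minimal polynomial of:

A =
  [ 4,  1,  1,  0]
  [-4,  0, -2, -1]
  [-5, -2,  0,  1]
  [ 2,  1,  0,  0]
x^2 - 2*x + 1

The characteristic polynomial is χ_A(x) = (x - 1)^4, so the eigenvalues are known. The minimal polynomial is
  m_A(x) = Π_λ (x − λ)^{k_λ}
where k_λ is the size of the *largest* Jordan block for λ (equivalently, the smallest k with (A − λI)^k v = 0 for every generalised eigenvector v of λ).

  λ = 1: largest Jordan block has size 2, contributing (x − 1)^2

So m_A(x) = (x - 1)^2 = x^2 - 2*x + 1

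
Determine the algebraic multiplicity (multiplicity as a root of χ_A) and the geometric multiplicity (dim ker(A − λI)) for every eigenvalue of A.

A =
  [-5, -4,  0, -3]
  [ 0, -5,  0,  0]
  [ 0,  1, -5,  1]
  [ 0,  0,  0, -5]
λ = -5: alg = 4, geom = 2

Step 1 — factor the characteristic polynomial to read off the algebraic multiplicities:
  χ_A(x) = (x + 5)^4

Step 2 — compute geometric multiplicities via the rank-nullity identity g(λ) = n − rank(A − λI):
  rank(A − (-5)·I) = 2, so dim ker(A − (-5)·I) = n − 2 = 2

Summary:
  λ = -5: algebraic multiplicity = 4, geometric multiplicity = 2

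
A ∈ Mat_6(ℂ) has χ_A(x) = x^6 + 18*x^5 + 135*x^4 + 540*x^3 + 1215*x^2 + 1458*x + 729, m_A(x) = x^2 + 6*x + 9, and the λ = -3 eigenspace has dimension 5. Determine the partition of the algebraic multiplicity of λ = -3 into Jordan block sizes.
Block sizes for λ = -3: [2, 1, 1, 1, 1]

Step 1 — from the characteristic polynomial, algebraic multiplicity of λ = -3 is 6. From dim ker(A − (-3)·I) = 5, there are exactly 5 Jordan blocks for λ = -3.
Step 2 — from the minimal polynomial, the factor (x + 3)^2 tells us the largest block for λ = -3 has size 2.
Step 3 — with total size 6, 5 blocks, and largest block 2, the block sizes (in nonincreasing order) are [2, 1, 1, 1, 1].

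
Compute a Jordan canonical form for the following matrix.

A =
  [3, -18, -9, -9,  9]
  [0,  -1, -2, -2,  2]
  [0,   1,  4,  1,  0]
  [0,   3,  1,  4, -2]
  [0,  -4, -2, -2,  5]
J_2(3) ⊕ J_2(3) ⊕ J_1(3)

The characteristic polynomial is
  det(x·I − A) = x^5 - 15*x^4 + 90*x^3 - 270*x^2 + 405*x - 243 = (x - 3)^5

Eigenvalues and multiplicities (the geometric multiplicity of λ is n − rank(A − λI), which equals the number of Jordan blocks for λ):
  λ = 3: algebraic multiplicity = 5, geometric multiplicity = 3

Determining the block sizes for each eigenvalue:
  λ = 3: with am = 5 and gm = 3, the partition is not yet determined (e.g. several partitions of 5 into 3 parts exist). Let N = A − (3)·I. Computing rank(N^1) = 2, rank(N^2) = 0; the number of blocks of size ≥ j is rank(N^{j−1}) − rank(N^j), giving [3, 2]. So we have 2 block(s) of size 2, 1 block(s) of size 1 → block sizes [2, 2, 1]

Assembling the blocks gives a Jordan form
J =
  [3, 1, 0, 0, 0]
  [0, 3, 0, 0, 0]
  [0, 0, 3, 1, 0]
  [0, 0, 0, 3, 0]
  [0, 0, 0, 0, 3]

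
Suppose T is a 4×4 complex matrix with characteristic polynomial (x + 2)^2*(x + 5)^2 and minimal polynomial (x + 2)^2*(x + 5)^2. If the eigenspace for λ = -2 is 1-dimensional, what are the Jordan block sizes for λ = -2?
Block sizes for λ = -2: [2]

Step 1 — from the characteristic polynomial, algebraic multiplicity of λ = -2 is 2. From dim ker(T − (-2)·I) = 1, there are exactly 1 Jordan blocks for λ = -2.
Step 2 — from the minimal polynomial, the factor (x + 2)^2 tells us the largest block for λ = -2 has size 2.
Step 3 — with total size 2, 1 blocks, and largest block 2, the block sizes (in nonincreasing order) are [2].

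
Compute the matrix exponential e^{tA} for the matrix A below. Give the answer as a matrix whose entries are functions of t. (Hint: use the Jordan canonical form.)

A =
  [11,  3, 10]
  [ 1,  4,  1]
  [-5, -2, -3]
e^{tA} =
  [t^2*exp(4*t) + 7*t*exp(4*t) + exp(4*t), t^2*exp(4*t)/2 + 3*t*exp(4*t), 3*t^2*exp(4*t)/2 + 10*t*exp(4*t)]
  [t^2*exp(4*t) + t*exp(4*t), t^2*exp(4*t)/2 + exp(4*t), 3*t^2*exp(4*t)/2 + t*exp(4*t)]
  [-t^2*exp(4*t) - 5*t*exp(4*t), -t^2*exp(4*t)/2 - 2*t*exp(4*t), -3*t^2*exp(4*t)/2 - 7*t*exp(4*t) + exp(4*t)]

Strategy: write A = P · J · P⁻¹ where J is a Jordan canonical form, so e^{tA} = P · e^{tJ} · P⁻¹, and e^{tJ} can be computed block-by-block.

A has Jordan form
J =
  [4, 1, 0]
  [0, 4, 1]
  [0, 0, 4]
(up to reordering of blocks).

Per-block formulas:
  For a 3×3 Jordan block J_3(4): exp(t · J_3(4)) = e^(4t)·(I + t·N + (t^2/2)·N^2), where N is the 3×3 nilpotent shift.

After assembling e^{tJ} and conjugating by P, we get:

e^{tA} =
  [t^2*exp(4*t) + 7*t*exp(4*t) + exp(4*t), t^2*exp(4*t)/2 + 3*t*exp(4*t), 3*t^2*exp(4*t)/2 + 10*t*exp(4*t)]
  [t^2*exp(4*t) + t*exp(4*t), t^2*exp(4*t)/2 + exp(4*t), 3*t^2*exp(4*t)/2 + t*exp(4*t)]
  [-t^2*exp(4*t) - 5*t*exp(4*t), -t^2*exp(4*t)/2 - 2*t*exp(4*t), -3*t^2*exp(4*t)/2 - 7*t*exp(4*t) + exp(4*t)]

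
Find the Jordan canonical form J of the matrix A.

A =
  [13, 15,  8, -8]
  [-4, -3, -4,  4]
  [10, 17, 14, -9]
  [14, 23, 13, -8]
J_2(3) ⊕ J_2(5)

The characteristic polynomial is
  det(x·I − A) = x^4 - 16*x^3 + 94*x^2 - 240*x + 225 = (x - 5)^2*(x - 3)^2

Eigenvalues and multiplicities (the geometric multiplicity of λ is n − rank(A − λI), which equals the number of Jordan blocks for λ):
  λ = 3: algebraic multiplicity = 2, geometric multiplicity = 1
  λ = 5: algebraic multiplicity = 2, geometric multiplicity = 1

Determining the block sizes for each eigenvalue:
  λ = 3: one block (gm = 1), so the single block has size am = 2 → block sizes [2]
  λ = 5: one block (gm = 1), so the single block has size am = 2 → block sizes [2]

Assembling the blocks gives a Jordan form
J =
  [3, 1, 0, 0]
  [0, 3, 0, 0]
  [0, 0, 5, 1]
  [0, 0, 0, 5]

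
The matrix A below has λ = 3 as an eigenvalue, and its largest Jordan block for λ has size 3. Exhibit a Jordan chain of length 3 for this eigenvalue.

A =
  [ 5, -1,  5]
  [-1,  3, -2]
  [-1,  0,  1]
A Jordan chain for λ = 3 of length 3:
v_1 = (-2, 1, 1)ᵀ
v_2 = (-1, 0, 0)ᵀ
v_3 = (0, 1, 0)ᵀ

Let N = A − (3)·I. We want v_3 with N^3 v_3 = 0 but N^2 v_3 ≠ 0; then v_{j-1} := N · v_j for j = 3, …, 2.

Pick v_3 = (0, 1, 0)ᵀ.
Then v_2 = N · v_3 = (-1, 0, 0)ᵀ.
Then v_1 = N · v_2 = (-2, 1, 1)ᵀ.

Sanity check: (A − (3)·I) v_1 = (0, 0, 0)ᵀ = 0. ✓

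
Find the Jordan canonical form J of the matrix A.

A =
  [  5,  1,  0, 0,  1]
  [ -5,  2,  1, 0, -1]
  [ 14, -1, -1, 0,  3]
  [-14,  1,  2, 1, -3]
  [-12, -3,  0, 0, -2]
J_3(1) ⊕ J_1(1) ⊕ J_1(1)

The characteristic polynomial is
  det(x·I − A) = x^5 - 5*x^4 + 10*x^3 - 10*x^2 + 5*x - 1 = (x - 1)^5

Eigenvalues and multiplicities (the geometric multiplicity of λ is n − rank(A − λI), which equals the number of Jordan blocks for λ):
  λ = 1: algebraic multiplicity = 5, geometric multiplicity = 3

Determining the block sizes for each eigenvalue:
  λ = 1: with am = 5 and gm = 3, the partition is not yet determined (e.g. several partitions of 5 into 3 parts exist). Let N = A − (1)·I. Computing rank(N^1) = 2, rank(N^2) = 1, rank(N^3) = 0; the number of blocks of size ≥ j is rank(N^{j−1}) − rank(N^j), giving [3, 1, 1]. So we have 1 block(s) of size 3, 2 block(s) of size 1 → block sizes [3, 1, 1]

Assembling the blocks gives a Jordan form
J =
  [1, 1, 0, 0, 0]
  [0, 1, 1, 0, 0]
  [0, 0, 1, 0, 0]
  [0, 0, 0, 1, 0]
  [0, 0, 0, 0, 1]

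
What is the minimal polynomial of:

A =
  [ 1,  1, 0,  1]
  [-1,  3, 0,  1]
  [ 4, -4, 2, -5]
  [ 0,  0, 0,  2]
x^2 - 4*x + 4

The characteristic polynomial is χ_A(x) = (x - 2)^4, so the eigenvalues are known. The minimal polynomial is
  m_A(x) = Π_λ (x − λ)^{k_λ}
where k_λ is the size of the *largest* Jordan block for λ (equivalently, the smallest k with (A − λI)^k v = 0 for every generalised eigenvector v of λ).

  λ = 2: largest Jordan block has size 2, contributing (x − 2)^2

So m_A(x) = (x - 2)^2 = x^2 - 4*x + 4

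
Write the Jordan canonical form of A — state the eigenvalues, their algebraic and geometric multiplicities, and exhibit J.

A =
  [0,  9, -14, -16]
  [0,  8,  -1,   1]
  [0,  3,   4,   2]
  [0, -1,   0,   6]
J_1(0) ⊕ J_3(6)

The characteristic polynomial is
  det(x·I − A) = x^4 - 18*x^3 + 108*x^2 - 216*x = x*(x - 6)^3

Eigenvalues and multiplicities (the geometric multiplicity of λ is n − rank(A − λI), which equals the number of Jordan blocks for λ):
  λ = 0: algebraic multiplicity = 1, geometric multiplicity = 1
  λ = 6: algebraic multiplicity = 3, geometric multiplicity = 1

Determining the block sizes for each eigenvalue:
  λ = 0: one block (gm = 1), so the single block has size am = 1 → block sizes [1]
  λ = 6: one block (gm = 1), so the single block has size am = 3 → block sizes [3]

Assembling the blocks gives a Jordan form
J =
  [0, 0, 0, 0]
  [0, 6, 1, 0]
  [0, 0, 6, 1]
  [0, 0, 0, 6]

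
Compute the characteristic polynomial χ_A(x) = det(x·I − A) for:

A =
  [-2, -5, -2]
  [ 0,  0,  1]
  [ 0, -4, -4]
x^3 + 6*x^2 + 12*x + 8

Expanding det(x·I − A) (e.g. by cofactor expansion or by noting that A is similar to its Jordan form J, which has the same characteristic polynomial as A) gives
  χ_A(x) = x^3 + 6*x^2 + 12*x + 8
which factors as (x + 2)^3. The eigenvalues (with algebraic multiplicities) are λ = -2 with multiplicity 3.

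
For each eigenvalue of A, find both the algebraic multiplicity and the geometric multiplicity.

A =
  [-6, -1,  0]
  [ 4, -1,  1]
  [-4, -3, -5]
λ = -4: alg = 3, geom = 1

Step 1 — factor the characteristic polynomial to read off the algebraic multiplicities:
  χ_A(x) = (x + 4)^3

Step 2 — compute geometric multiplicities via the rank-nullity identity g(λ) = n − rank(A − λI):
  rank(A − (-4)·I) = 2, so dim ker(A − (-4)·I) = n − 2 = 1

Summary:
  λ = -4: algebraic multiplicity = 3, geometric multiplicity = 1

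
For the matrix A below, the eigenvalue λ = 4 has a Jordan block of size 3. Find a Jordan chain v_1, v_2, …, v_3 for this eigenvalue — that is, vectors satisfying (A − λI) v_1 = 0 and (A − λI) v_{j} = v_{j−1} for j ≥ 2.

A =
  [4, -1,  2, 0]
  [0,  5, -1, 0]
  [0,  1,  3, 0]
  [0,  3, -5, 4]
A Jordan chain for λ = 4 of length 3:
v_1 = (1, 0, 0, -2)ᵀ
v_2 = (-1, 1, 1, 3)ᵀ
v_3 = (0, 1, 0, 0)ᵀ

Let N = A − (4)·I. We want v_3 with N^3 v_3 = 0 but N^2 v_3 ≠ 0; then v_{j-1} := N · v_j for j = 3, …, 2.

Pick v_3 = (0, 1, 0, 0)ᵀ.
Then v_2 = N · v_3 = (-1, 1, 1, 3)ᵀ.
Then v_1 = N · v_2 = (1, 0, 0, -2)ᵀ.

Sanity check: (A − (4)·I) v_1 = (0, 0, 0, 0)ᵀ = 0. ✓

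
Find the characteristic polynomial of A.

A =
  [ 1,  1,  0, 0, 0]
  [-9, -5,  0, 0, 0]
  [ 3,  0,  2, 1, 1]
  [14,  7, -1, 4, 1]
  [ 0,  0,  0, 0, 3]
x^5 - 5*x^4 - 5*x^3 + 45*x^2 - 108

Expanding det(x·I − A) (e.g. by cofactor expansion or by noting that A is similar to its Jordan form J, which has the same characteristic polynomial as A) gives
  χ_A(x) = x^5 - 5*x^4 - 5*x^3 + 45*x^2 - 108
which factors as (x - 3)^3*(x + 2)^2. The eigenvalues (with algebraic multiplicities) are λ = -2 with multiplicity 2, λ = 3 with multiplicity 3.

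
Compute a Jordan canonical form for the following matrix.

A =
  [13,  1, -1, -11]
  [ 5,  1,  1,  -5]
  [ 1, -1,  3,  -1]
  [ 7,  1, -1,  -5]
J_2(2) ⊕ J_1(2) ⊕ J_1(6)

The characteristic polynomial is
  det(x·I − A) = x^4 - 12*x^3 + 48*x^2 - 80*x + 48 = (x - 6)*(x - 2)^3

Eigenvalues and multiplicities (the geometric multiplicity of λ is n − rank(A − λI), which equals the number of Jordan blocks for λ):
  λ = 2: algebraic multiplicity = 3, geometric multiplicity = 2
  λ = 6: algebraic multiplicity = 1, geometric multiplicity = 1

Determining the block sizes for each eigenvalue:
  λ = 2: 2 blocks summing to 3 forces exactly one block of size 2 and the rest size 1 → block sizes [2, 1]
  λ = 6: one block (gm = 1), so the single block has size am = 1 → block sizes [1]

Assembling the blocks gives a Jordan form
J =
  [2, 1, 0, 0]
  [0, 2, 0, 0]
  [0, 0, 2, 0]
  [0, 0, 0, 6]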